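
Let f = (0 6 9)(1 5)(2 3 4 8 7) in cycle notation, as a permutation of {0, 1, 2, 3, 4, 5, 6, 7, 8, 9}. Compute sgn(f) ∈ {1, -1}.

-1

The cycle lengths are 5, 3, 2.
A cycle is odd iff its length is even; f has 1 even-length cycle, so sgn(f) = (−1)^1 and f is odd.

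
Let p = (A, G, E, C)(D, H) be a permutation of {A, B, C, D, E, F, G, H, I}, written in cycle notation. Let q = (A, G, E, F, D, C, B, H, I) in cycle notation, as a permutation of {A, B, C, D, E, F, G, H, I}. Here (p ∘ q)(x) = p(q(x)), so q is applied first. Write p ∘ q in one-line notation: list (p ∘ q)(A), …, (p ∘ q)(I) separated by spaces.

E D B A F H C I G

(p ∘ q)(x) = p(q(x)). Computing each image: p(q(A)) = p(G) = E, p(q(B)) = p(H) = D, p(q(C)) = p(B) = B, p(q(D)) = p(C) = A, p(q(E)) = p(F) = F, p(q(F)) = p(D) = H, p(q(G)) = p(E) = C, p(q(H)) = p(I) = I, p(q(I)) = p(A) = G.
Hence p ∘ q = [E D B A F H C I G].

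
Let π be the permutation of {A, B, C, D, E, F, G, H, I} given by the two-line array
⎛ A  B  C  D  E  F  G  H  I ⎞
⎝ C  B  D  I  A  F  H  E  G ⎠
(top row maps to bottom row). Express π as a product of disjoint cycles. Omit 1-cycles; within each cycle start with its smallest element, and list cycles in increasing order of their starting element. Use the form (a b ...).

(A C D I G H E)

Start at A and follow images: A → C → D → I → G → H → E → A, giving the cycle (A C D I G H E).
Continuing from each remaining unvisited element yields (A C D I G H E).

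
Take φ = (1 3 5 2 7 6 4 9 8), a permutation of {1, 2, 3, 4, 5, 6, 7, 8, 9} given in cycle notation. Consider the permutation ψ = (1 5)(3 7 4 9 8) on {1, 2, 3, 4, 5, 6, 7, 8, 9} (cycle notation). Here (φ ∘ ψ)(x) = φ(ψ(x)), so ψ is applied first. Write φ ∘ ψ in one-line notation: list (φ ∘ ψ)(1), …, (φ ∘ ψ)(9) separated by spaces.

2 7 6 8 3 4 9 5 1

(φ ∘ ψ)(x) = φ(ψ(x)). Computing each image: φ(ψ(1)) = φ(5) = 2, φ(ψ(2)) = φ(2) = 7, φ(ψ(3)) = φ(7) = 6, φ(ψ(4)) = φ(9) = 8, φ(ψ(5)) = φ(1) = 3, φ(ψ(6)) = φ(6) = 4, φ(ψ(7)) = φ(4) = 9, φ(ψ(8)) = φ(3) = 5, φ(ψ(9)) = φ(8) = 1.
Hence φ ∘ ψ = [2 7 6 8 3 4 9 5 1].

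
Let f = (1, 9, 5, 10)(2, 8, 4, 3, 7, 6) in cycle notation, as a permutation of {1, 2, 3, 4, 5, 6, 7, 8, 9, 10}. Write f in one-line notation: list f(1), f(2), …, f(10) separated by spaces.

9 8 7 3 10 2 6 4 5 1

Image by image: 1→9, 2→8, 3→7, 4→3, 5→10, 6→2, 7→6, 8→4, 9→5, 10→1.
Listing these in domain order gives 9 8 7 3 10 2 6 4 5 1.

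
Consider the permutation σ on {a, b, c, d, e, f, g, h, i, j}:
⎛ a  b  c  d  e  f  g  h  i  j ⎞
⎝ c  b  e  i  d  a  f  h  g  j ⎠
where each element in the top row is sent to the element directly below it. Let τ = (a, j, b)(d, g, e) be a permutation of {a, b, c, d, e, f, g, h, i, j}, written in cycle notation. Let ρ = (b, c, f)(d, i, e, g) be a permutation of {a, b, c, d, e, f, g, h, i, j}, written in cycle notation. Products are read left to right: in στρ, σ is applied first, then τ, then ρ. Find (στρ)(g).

b

(στρ)(g) = ρ(τ(σ(g))). σ(g) = f, then τ(f) = f, then ρ(f) = b, so the result is b.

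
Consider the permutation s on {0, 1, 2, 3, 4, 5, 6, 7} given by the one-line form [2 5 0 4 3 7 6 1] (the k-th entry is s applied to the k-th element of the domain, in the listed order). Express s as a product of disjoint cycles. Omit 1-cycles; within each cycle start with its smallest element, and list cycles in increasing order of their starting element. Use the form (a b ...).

Start at 0 and follow images: 0 → 2 → 0, giving the cycle (0 2).
Continuing from each remaining unvisited element yields (0 2)(1 5 7)(3 4).

(0 2)(1 5 7)(3 4)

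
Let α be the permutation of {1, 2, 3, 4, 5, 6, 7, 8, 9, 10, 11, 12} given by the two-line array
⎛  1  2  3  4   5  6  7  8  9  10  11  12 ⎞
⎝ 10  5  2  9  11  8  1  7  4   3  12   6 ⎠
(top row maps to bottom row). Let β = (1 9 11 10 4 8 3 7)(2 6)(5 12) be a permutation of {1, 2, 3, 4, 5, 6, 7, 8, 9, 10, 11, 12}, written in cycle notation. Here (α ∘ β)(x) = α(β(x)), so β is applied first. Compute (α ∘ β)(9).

12

First apply β: β(9) = 11, then α(11) = 12. Thus (α ∘ β)(9) = 12.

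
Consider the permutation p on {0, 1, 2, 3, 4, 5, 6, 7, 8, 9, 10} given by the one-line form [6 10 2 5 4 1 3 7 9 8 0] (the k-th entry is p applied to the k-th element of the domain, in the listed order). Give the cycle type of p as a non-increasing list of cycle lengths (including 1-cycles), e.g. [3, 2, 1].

[6, 2, 1, 1, 1]

The disjoint cycles are (0 6 3 5 1 10)(2)(4)(7)(8 9), with lengths 6, 2, 1, 1, 1 in non-increasing order.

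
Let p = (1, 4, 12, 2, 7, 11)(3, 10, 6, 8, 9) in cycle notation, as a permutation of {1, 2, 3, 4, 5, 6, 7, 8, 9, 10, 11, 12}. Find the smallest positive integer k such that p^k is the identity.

The cycle type of p is (6, 5, 1).
The order is lcm(6, 5) = 30.

30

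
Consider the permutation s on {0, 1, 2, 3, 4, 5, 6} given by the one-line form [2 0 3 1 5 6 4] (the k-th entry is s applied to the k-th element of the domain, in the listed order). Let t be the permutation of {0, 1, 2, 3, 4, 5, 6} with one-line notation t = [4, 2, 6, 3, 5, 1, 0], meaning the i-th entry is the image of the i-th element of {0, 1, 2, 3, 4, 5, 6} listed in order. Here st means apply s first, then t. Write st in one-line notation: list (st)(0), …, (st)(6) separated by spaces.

6 4 3 2 1 0 5

(st)(x) = t(s(x)). Computing each image: t(s(0)) = t(2) = 6, t(s(1)) = t(0) = 4, t(s(2)) = t(3) = 3, t(s(3)) = t(1) = 2, t(s(4)) = t(5) = 1, t(s(5)) = t(6) = 0, t(s(6)) = t(4) = 5.
Hence st = [6 4 3 2 1 0 5].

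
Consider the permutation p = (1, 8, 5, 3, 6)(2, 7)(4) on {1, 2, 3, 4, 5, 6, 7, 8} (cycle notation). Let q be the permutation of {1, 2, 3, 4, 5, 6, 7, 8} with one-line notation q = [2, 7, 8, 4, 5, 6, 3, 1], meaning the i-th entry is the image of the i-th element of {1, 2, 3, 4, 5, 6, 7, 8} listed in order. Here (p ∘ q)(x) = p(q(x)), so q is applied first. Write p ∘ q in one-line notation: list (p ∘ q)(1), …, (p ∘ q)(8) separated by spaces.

(p ∘ q)(x) = p(q(x)). Computing each image: p(q(1)) = p(2) = 7, p(q(2)) = p(7) = 2, p(q(3)) = p(8) = 5, p(q(4)) = p(4) = 4, p(q(5)) = p(5) = 3, p(q(6)) = p(6) = 1, p(q(7)) = p(3) = 6, p(q(8)) = p(1) = 8.
Hence p ∘ q = [7 2 5 4 3 1 6 8].

7 2 5 4 3 1 6 8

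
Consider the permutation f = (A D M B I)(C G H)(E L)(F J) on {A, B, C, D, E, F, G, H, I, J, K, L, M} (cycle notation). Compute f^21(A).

D

A lies in the 5-cycle (A D M B I).
Since the cycle has length 5, f^21 acts on it the same as f^1 (21 mod 5 = 1).
Stepping 1 place around the cycle: A → D.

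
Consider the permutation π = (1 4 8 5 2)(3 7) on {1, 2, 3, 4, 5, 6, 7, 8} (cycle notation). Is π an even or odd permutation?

odd

The cycle lengths are 5, 2, 1.
A cycle of length ℓ contributes ℓ−1 transpositions, so π is a product of 4 + 1 = 5 transpositions — odd.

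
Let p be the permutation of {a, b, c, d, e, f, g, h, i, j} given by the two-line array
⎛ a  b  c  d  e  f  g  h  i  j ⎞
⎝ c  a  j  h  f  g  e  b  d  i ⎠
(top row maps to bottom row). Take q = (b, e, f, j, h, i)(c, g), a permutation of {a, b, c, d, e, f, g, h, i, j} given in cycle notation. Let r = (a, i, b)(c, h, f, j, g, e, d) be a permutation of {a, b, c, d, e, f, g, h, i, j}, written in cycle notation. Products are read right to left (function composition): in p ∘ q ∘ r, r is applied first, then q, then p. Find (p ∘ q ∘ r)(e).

(p ∘ q ∘ r)(e) = p(q(r(e))). r(e) = d, then q(d) = d, then p(d) = h, so the result is h.

h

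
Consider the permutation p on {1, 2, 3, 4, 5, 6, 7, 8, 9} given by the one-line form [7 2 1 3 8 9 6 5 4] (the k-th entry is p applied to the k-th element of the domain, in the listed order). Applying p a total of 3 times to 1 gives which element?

9

Tracing 1 → 7 → … returns to 1 after 6 steps, so 1 lies in a 6-cycle (1 7 6 9 4 3).
Stepping 3 places around the cycle: 1 → 7 → 6 → 9.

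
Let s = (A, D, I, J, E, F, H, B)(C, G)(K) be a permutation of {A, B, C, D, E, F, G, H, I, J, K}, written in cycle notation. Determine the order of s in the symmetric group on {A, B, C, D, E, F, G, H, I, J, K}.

8

The cycle type of s is (8, 2, 1).
The order of s is the least common multiple of its cycle lengths: lcm(8, 2) = 8.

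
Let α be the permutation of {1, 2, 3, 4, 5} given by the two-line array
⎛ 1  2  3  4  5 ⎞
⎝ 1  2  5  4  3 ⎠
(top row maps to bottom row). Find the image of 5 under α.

The entry below 5 in the array is 3, so α(5) = 3.

3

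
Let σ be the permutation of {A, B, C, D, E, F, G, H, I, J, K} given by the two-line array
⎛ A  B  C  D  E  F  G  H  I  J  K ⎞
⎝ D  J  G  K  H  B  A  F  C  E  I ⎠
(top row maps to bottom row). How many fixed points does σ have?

No element satisfies σ(x) = x, so there are 0 fixed points.

0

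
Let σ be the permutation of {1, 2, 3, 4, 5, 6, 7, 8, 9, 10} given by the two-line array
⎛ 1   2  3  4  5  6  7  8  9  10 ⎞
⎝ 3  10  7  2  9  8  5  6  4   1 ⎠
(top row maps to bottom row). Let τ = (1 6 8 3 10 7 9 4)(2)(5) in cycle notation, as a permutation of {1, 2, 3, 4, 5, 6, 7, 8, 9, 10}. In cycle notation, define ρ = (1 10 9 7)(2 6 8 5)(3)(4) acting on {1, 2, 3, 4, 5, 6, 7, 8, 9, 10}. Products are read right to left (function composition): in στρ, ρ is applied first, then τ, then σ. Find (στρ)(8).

(στρ)(8) = σ(τ(ρ(8))). ρ(8) = 5, then τ(5) = 5, then σ(5) = 9, so the result is 9.

9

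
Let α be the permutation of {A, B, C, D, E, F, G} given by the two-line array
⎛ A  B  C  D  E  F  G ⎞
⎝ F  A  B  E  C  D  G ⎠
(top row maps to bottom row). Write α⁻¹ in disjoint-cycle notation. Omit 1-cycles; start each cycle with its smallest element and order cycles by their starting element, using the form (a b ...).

(A B C E D F)

The cycle decomposition of α is (A F D E C B).
Reversing each cycle (and rotating so the smallest element leads) gives α⁻¹ = (A B C E D F).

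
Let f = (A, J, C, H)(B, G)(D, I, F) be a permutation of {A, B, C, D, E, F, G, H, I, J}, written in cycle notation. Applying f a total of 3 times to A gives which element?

A lies in the 4-cycle (A, J, C, H).
Advancing 3 steps from A: A → J → C → H.

H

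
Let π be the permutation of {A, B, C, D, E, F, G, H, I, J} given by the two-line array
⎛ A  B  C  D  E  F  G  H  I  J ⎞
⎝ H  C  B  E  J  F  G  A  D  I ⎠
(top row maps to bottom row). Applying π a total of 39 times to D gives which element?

Tracing D → E → … returns to D after 4 steps, so D lies in a 4-cycle (D, E, J, I).
Since the cycle has length 4, π^39 acts on it the same as π^3 (39 mod 4 = 3).
Advancing 3 steps from D: D → E → J → I.

I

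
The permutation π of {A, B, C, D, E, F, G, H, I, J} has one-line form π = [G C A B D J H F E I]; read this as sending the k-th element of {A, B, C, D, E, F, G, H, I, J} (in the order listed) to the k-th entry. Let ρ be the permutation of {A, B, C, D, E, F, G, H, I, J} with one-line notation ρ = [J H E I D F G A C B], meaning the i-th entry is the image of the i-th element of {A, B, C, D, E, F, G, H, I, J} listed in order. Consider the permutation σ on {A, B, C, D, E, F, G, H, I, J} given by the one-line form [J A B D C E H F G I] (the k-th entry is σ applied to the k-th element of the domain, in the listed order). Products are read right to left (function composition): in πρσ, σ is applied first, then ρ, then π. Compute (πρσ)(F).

B

Apply the permutations in order: σ(F) = E, then ρ(E) = D, then π(D) = B. So (πρσ)(F) = B.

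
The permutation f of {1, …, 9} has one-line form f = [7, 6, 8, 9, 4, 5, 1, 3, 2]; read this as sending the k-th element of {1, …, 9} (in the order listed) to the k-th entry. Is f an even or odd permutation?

In disjoint-cycle form the cycle lengths are 5, 2, 2.
A cycle is odd iff its length is even; f has 2 even-length cycles, so sgn(f) = (−1)^2 and f is even.

even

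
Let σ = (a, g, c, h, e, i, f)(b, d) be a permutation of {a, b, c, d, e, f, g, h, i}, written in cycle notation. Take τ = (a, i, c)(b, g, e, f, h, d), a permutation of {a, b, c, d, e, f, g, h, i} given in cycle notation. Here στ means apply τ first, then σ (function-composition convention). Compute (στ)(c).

g

(στ)(c) = σ(τ(c)). τ(c) = a, then σ(a) = g. So (στ)(c) = g.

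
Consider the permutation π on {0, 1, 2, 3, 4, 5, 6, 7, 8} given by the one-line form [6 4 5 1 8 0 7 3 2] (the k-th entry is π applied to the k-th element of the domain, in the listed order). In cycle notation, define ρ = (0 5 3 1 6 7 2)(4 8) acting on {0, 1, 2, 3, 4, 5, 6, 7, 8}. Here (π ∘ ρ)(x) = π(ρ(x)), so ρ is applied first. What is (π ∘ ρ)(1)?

7

ρ(1) = 6, then π(6) = 7; composing gives (π ∘ ρ)(1) = 7.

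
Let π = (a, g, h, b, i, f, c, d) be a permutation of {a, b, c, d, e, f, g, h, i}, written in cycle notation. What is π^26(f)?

d

f lies in the 8-cycle (a, g, h, b, i, f, c, d).
Since the cycle has length 8, π^26 acts on it the same as π^2 (26 mod 8 = 2).
Stepping 2 places around the cycle: f → c → d.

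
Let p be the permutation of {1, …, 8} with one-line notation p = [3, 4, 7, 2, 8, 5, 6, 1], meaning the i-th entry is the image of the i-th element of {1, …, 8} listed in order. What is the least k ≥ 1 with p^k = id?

Writing p as disjoint cycles, the cycle lengths are 6, 2.
The order of p is the least common multiple of its cycle lengths: lcm(6, 2) = 6.

6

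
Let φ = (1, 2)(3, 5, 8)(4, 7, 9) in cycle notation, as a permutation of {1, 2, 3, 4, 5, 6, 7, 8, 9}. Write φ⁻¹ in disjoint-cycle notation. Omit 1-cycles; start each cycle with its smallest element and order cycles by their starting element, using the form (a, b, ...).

Inverting a permutation written in cycle notation just reverses the order within every cycle.
Reversing each cycle of φ and rotating so the smallest element leads gives (1, 2)(3, 8, 5)(4, 9, 7).

(1, 2)(3, 8, 5)(4, 9, 7)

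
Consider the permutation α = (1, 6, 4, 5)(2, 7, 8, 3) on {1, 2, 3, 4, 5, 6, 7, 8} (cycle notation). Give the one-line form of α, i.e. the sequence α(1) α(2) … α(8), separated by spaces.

Reading each image from the cycles: 1↦6, 2↦7, 3↦2, 4↦5, 5↦1, 6↦4, 7↦8, 8↦3.
Listing these in domain order gives 6 7 2 5 1 4 8 3.

6 7 2 5 1 4 8 3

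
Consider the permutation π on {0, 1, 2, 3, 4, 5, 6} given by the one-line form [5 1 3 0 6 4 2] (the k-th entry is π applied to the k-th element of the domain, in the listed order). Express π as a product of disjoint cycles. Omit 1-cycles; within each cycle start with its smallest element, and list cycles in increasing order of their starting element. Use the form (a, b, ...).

(0, 5, 4, 6, 2, 3)

From 0: 0 → 5 → 4 → 6 → 2 → 3 → 0, closing the cycle (0, 5, 4, 6, 2, 3).
Continuing from each remaining unvisited element yields (0, 5, 4, 6, 2, 3).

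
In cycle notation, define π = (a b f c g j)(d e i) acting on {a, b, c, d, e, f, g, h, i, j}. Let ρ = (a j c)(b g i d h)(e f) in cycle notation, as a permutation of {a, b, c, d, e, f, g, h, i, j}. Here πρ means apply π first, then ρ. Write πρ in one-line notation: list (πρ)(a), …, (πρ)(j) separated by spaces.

g e i f d a c b h j

(πρ)(x) = ρ(π(x)). Computing each image: ρ(π(a)) = ρ(b) = g, ρ(π(b)) = ρ(f) = e, ρ(π(c)) = ρ(g) = i, ρ(π(d)) = ρ(e) = f, ρ(π(e)) = ρ(i) = d, ρ(π(f)) = ρ(c) = a, ρ(π(g)) = ρ(j) = c, ρ(π(h)) = ρ(h) = b, ρ(π(i)) = ρ(d) = h, ρ(π(j)) = ρ(a) = j.
Hence πρ = [g e i f d a c b h j].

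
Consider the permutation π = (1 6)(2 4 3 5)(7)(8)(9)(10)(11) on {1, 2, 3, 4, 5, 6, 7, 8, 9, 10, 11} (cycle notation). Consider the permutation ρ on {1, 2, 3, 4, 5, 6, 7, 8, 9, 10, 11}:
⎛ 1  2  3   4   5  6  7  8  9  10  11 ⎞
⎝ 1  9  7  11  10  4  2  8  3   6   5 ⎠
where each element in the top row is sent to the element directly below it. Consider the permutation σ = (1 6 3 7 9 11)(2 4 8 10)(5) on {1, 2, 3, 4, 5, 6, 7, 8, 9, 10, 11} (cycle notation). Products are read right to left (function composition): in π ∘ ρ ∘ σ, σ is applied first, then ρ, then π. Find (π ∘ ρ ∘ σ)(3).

4

(π ∘ ρ ∘ σ)(3) = π(ρ(σ(3))). σ(3) = 7, then ρ(7) = 2, then π(2) = 4, so the result is 4.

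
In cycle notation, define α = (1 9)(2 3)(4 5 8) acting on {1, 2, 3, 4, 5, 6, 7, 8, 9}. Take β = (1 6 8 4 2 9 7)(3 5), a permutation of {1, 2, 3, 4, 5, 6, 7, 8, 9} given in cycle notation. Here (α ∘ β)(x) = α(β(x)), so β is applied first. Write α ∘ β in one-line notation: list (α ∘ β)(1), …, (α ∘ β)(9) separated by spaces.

(α ∘ β)(x) = α(β(x)). Computing each image: α(β(1)) = α(6) = 6, α(β(2)) = α(9) = 1, α(β(3)) = α(5) = 8, α(β(4)) = α(2) = 3, α(β(5)) = α(3) = 2, α(β(6)) = α(8) = 4, α(β(7)) = α(1) = 9, α(β(8)) = α(4) = 5, α(β(9)) = α(7) = 7.
Hence α ∘ β = [6 1 8 3 2 4 9 5 7].

6 1 8 3 2 4 9 5 7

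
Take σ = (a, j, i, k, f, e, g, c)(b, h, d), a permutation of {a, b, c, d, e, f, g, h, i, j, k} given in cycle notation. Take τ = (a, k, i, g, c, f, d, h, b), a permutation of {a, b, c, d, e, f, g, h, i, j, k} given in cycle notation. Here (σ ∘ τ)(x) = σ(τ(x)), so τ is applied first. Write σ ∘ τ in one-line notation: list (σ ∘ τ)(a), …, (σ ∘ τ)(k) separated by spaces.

f j e d g b a h c i k

(σ ∘ τ)(x) = σ(τ(x)). Computing each image: σ(τ(a)) = σ(k) = f, σ(τ(b)) = σ(a) = j, σ(τ(c)) = σ(f) = e, σ(τ(d)) = σ(h) = d, σ(τ(e)) = σ(e) = g, σ(τ(f)) = σ(d) = b, σ(τ(g)) = σ(c) = a, σ(τ(h)) = σ(b) = h, σ(τ(i)) = σ(g) = c, σ(τ(j)) = σ(j) = i, σ(τ(k)) = σ(i) = k.
Hence σ ∘ τ = [f j e d g b a h c i k].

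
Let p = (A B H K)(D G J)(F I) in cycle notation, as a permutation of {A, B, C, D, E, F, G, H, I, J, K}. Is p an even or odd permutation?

The cycle lengths are 4, 3, 2, 1, 1.
A cycle of length ℓ contributes ℓ−1 transpositions, so p is a product of 3 + 2 + 1 = 6 transpositions — even.

even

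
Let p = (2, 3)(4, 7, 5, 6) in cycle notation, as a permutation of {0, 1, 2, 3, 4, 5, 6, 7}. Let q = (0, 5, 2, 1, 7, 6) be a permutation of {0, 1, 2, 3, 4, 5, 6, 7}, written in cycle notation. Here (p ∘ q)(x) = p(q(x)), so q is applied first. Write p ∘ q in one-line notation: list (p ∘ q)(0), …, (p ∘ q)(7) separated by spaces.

6 5 1 2 7 3 0 4

(p ∘ q)(x) = p(q(x)). Computing each image: p(q(0)) = p(5) = 6, p(q(1)) = p(7) = 5, p(q(2)) = p(1) = 1, p(q(3)) = p(3) = 2, p(q(4)) = p(4) = 7, p(q(5)) = p(2) = 3, p(q(6)) = p(0) = 0, p(q(7)) = p(6) = 4.
Hence p ∘ q = [6 5 1 2 7 3 0 4].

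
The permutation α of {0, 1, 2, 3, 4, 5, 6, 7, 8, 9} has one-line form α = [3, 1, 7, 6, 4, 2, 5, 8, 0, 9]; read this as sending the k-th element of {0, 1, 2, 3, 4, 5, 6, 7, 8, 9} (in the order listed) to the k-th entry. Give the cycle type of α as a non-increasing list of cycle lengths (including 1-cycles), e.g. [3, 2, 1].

[7, 1, 1, 1]

The disjoint cycles are (0 3 6 5 2 7 8)(1)(4)(9), with lengths 7, 1, 1, 1 in non-increasing order.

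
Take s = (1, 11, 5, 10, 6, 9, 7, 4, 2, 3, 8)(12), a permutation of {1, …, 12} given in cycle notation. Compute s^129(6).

6 lies in the 11-cycle (1, 11, 5, 10, 6, 9, 7, 4, 2, 3, 8).
Since the cycle has length 11, s^129 acts on it the same as s^8 (129 mod 11 = 8).
Stepping 8 places around the cycle: 6 → 9 → 7 → 4 → 2 → 3 → 8 → 1 → 11.

11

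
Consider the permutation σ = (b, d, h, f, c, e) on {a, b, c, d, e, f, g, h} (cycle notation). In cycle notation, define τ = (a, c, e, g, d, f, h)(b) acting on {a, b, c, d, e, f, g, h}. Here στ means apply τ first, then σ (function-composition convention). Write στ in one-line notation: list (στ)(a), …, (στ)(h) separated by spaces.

e d b c g f h a

(στ)(x) = σ(τ(x)). Computing each image: σ(τ(a)) = σ(c) = e, σ(τ(b)) = σ(b) = d, σ(τ(c)) = σ(e) = b, σ(τ(d)) = σ(f) = c, σ(τ(e)) = σ(g) = g, σ(τ(f)) = σ(h) = f, σ(τ(g)) = σ(d) = h, σ(τ(h)) = σ(a) = a.
Hence στ = [e d b c g f h a].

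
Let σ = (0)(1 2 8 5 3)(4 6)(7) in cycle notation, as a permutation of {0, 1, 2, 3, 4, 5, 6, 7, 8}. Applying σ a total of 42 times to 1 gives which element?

8

1 lies in the 5-cycle (1 2 8 5 3).
Since the cycle has length 5, σ^42 acts on it the same as σ^2 (42 mod 5 = 2).
Stepping 2 places around the cycle: 1 → 2 → 8.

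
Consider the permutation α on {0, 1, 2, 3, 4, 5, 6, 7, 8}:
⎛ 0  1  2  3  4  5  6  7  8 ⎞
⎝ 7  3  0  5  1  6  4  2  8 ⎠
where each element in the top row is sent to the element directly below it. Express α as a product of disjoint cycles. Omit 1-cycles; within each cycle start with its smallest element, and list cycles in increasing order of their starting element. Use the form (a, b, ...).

From 0: 0 → 7 → 2 → 0, closing the cycle (0, 7, 2).
Repeating from the next unused element and collecting all non-trivial cycles gives (0, 7, 2)(1, 3, 5, 6, 4).

(0, 7, 2)(1, 3, 5, 6, 4)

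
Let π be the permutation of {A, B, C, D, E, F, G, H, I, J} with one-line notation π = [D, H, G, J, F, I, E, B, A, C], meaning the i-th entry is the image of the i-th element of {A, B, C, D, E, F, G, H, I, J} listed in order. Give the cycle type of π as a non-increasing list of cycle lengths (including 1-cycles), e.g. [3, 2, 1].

The disjoint cycles are (A, D, J, C, G, E, F, I)(B, H), with lengths 8, 2 in non-increasing order.

[8, 2]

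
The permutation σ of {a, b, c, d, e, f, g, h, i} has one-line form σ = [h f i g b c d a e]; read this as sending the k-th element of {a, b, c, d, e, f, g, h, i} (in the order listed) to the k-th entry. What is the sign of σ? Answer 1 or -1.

In disjoint-cycle form the cycle lengths are 5, 2, 2.
A cycle is odd iff its length is even; σ has 2 even-length cycles, so sgn(σ) = (−1)^2 and σ is even.

1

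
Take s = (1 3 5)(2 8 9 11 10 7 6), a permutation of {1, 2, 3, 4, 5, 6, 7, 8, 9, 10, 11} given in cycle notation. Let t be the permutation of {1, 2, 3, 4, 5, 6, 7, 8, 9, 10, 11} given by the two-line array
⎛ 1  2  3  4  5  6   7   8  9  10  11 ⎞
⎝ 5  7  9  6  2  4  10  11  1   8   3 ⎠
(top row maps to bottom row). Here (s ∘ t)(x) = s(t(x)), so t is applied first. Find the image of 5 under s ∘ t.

First apply t: t(5) = 2, then s(2) = 8. Thus (s ∘ t)(5) = 8.

8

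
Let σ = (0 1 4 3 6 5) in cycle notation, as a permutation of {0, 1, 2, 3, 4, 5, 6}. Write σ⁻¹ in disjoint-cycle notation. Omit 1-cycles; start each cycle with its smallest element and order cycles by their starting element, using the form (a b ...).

Inverting a permutation written in cycle notation just reverses the order within every cycle.
After reversing and putting each cycle's least element first, σ⁻¹ = (0 5 6 3 4 1).

(0 5 6 3 4 1)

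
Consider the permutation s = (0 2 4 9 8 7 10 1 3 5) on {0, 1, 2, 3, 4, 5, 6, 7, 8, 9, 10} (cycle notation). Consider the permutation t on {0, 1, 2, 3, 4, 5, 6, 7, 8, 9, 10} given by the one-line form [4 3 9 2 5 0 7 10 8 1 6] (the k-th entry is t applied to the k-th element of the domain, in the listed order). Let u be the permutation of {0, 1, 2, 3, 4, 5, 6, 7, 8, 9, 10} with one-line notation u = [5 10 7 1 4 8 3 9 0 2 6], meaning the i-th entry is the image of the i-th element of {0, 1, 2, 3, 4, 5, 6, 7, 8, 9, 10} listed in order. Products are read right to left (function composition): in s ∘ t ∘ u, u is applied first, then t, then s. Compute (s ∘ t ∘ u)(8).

Apply the permutations in order: u(8) = 0, then t(0) = 4, then s(4) = 9. So (s ∘ t ∘ u)(8) = 9.

9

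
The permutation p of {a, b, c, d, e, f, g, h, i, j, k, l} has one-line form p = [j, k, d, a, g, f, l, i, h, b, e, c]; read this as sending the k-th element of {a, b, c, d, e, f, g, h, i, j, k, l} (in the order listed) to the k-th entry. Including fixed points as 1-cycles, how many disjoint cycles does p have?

3

The cycle decomposition is (a j b k e g l c d)(f)(h i), which has 3 cycles (counting 1-cycles).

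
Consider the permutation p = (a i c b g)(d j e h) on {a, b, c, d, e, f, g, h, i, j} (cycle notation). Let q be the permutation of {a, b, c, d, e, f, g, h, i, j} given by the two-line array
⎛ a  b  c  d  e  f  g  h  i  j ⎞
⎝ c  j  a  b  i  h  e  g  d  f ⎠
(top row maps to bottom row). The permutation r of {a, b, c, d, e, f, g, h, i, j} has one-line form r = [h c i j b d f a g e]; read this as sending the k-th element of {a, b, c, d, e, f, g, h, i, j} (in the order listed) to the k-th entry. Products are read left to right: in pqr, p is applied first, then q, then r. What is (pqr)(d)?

Chase d: p(d) = j; q(j) = f; r(f) = d. Hence (pqr)(d) = d.

d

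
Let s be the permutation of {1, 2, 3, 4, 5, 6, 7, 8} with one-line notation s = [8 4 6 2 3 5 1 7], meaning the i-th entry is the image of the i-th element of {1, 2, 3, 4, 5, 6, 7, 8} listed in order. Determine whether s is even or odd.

odd

In disjoint-cycle form the cycle lengths are 3, 3, 2.
A cycle is odd iff its length is even; s has 1 even-length cycle, so sgn(s) = (−1)^1 and s is odd.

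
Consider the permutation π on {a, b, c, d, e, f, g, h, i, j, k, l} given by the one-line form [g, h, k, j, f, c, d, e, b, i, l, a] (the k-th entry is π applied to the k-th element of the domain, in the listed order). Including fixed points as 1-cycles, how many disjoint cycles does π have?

1

The cycle decomposition is (a, g, d, j, i, b, h, e, f, c, k, l), which has 1 cycle (counting 1-cycles).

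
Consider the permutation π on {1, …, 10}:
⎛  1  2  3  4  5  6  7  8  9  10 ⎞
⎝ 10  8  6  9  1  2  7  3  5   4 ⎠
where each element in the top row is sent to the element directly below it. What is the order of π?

Decomposing into disjoint cycles gives cycle lengths 5, 4, 1.
The order of π is the least common multiple of its cycle lengths: lcm(5, 4) = 20.

20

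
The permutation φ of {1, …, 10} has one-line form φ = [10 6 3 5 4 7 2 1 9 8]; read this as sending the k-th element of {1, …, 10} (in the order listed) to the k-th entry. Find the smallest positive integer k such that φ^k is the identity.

6

Decomposing into disjoint cycles gives cycle lengths 3, 3, 2, 1, 1.
Since disjoint cycles commute, ord(φ) = lcm(3, 3, 2) = 6.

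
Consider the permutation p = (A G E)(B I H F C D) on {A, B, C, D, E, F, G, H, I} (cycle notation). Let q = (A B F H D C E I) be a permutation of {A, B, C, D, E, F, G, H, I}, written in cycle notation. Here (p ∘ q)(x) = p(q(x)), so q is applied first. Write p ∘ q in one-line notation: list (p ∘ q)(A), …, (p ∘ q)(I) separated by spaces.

(p ∘ q)(x) = p(q(x)). Computing each image: p(q(A)) = p(B) = I, p(q(B)) = p(F) = C, p(q(C)) = p(E) = A, p(q(D)) = p(C) = D, p(q(E)) = p(I) = H, p(q(F)) = p(H) = F, p(q(G)) = p(G) = E, p(q(H)) = p(D) = B, p(q(I)) = p(A) = G.
Hence p ∘ q = [I C A D H F E B G].

I C A D H F E B G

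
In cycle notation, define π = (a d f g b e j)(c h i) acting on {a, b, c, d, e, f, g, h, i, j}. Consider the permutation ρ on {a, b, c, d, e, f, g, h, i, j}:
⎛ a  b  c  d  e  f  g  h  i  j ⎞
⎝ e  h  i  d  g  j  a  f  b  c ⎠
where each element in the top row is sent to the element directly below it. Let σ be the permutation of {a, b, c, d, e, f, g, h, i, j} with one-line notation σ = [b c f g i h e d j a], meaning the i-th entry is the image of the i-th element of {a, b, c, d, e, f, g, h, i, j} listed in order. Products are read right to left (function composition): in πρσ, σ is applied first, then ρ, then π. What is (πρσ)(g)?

b

Apply the permutations in order: σ(g) = e, then ρ(e) = g, then π(g) = b. So (πρσ)(g) = b.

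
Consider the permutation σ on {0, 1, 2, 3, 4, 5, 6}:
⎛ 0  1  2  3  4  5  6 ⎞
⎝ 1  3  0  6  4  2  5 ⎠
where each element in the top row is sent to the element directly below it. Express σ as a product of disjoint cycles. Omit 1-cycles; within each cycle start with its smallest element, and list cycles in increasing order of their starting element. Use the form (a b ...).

(0 1 3 6 5 2)

From 0: 0 → 1 → 3 → 6 → 5 → 2 → 0, closing the cycle (0 1 3 6 5 2).
Continuing from each remaining unvisited element yields (0 1 3 6 5 2).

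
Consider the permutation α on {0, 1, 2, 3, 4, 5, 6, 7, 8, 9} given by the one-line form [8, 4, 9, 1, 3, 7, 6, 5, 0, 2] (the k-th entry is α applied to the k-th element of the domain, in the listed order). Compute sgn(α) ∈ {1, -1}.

In disjoint-cycle form the cycle lengths are 3, 2, 2, 2, 1.
A cycle of length ℓ contributes ℓ−1 transpositions, so α is a product of 2 + 1 + 1 + 1 = 5 transpositions — odd.

-1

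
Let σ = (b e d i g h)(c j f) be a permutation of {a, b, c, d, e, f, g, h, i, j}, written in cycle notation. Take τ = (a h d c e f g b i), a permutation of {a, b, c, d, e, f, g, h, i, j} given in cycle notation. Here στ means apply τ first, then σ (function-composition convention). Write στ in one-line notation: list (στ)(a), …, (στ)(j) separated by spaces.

b g d j c h e i a f

(στ)(x) = σ(τ(x)). Computing each image: σ(τ(a)) = σ(h) = b, σ(τ(b)) = σ(i) = g, σ(τ(c)) = σ(e) = d, σ(τ(d)) = σ(c) = j, σ(τ(e)) = σ(f) = c, σ(τ(f)) = σ(g) = h, σ(τ(g)) = σ(b) = e, σ(τ(h)) = σ(d) = i, σ(τ(i)) = σ(a) = a, σ(τ(j)) = σ(j) = f.
Hence στ = [b g d j c h e i a f].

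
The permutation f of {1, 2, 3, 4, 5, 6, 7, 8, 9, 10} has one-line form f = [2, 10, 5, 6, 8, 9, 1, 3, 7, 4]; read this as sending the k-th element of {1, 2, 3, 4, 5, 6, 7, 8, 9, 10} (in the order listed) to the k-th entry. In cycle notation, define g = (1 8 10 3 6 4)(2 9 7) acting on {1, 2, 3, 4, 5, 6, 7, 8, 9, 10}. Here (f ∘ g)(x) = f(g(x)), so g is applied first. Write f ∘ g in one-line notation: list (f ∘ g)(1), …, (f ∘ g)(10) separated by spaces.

3 7 9 2 8 6 10 4 1 5

(f ∘ g)(x) = f(g(x)). Computing each image: f(g(1)) = f(8) = 3, f(g(2)) = f(9) = 7, f(g(3)) = f(6) = 9, f(g(4)) = f(1) = 2, f(g(5)) = f(5) = 8, f(g(6)) = f(4) = 6, f(g(7)) = f(2) = 10, f(g(8)) = f(10) = 4, f(g(9)) = f(7) = 1, f(g(10)) = f(3) = 5.
Hence f ∘ g = [3 7 9 2 8 6 10 4 1 5].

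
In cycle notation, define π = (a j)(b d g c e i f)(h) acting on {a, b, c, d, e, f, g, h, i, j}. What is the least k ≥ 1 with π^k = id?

The cycle type of π is (7, 2, 1).
The order is lcm(7, 2) = 14.

14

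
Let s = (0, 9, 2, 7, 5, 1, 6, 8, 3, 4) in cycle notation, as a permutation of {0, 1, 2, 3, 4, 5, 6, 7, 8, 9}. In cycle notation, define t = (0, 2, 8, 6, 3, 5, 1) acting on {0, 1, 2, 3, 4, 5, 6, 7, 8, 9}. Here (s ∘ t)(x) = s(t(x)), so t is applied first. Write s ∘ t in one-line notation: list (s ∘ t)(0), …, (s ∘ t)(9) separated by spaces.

(s ∘ t)(x) = s(t(x)). Computing each image: s(t(0)) = s(2) = 7, s(t(1)) = s(0) = 9, s(t(2)) = s(8) = 3, s(t(3)) = s(5) = 1, s(t(4)) = s(4) = 0, s(t(5)) = s(1) = 6, s(t(6)) = s(3) = 4, s(t(7)) = s(7) = 5, s(t(8)) = s(6) = 8, s(t(9)) = s(9) = 2.
Hence s ∘ t = [7 9 3 1 0 6 4 5 8 2].

7 9 3 1 0 6 4 5 8 2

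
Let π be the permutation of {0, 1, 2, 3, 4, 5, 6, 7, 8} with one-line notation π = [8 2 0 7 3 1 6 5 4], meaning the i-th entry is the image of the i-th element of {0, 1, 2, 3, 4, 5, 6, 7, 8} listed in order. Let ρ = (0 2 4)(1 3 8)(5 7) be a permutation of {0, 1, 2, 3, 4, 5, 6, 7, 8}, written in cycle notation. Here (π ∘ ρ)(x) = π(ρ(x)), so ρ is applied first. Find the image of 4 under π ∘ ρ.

8

First apply ρ: ρ(4) = 0, then π(0) = 8. Thus (π ∘ ρ)(4) = 8.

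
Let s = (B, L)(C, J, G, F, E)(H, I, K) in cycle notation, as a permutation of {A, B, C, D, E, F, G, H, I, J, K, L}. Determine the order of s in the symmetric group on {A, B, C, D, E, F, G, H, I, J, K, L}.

The cycle type of s is (5, 3, 2, 1, 1).
The order is lcm(5, 3, 2) = 30.

30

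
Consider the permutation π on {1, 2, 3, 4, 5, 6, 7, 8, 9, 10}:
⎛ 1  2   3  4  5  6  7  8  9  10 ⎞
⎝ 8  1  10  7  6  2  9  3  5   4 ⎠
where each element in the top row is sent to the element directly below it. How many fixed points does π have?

No element satisfies π(x) = x, so there are 0 fixed points.

0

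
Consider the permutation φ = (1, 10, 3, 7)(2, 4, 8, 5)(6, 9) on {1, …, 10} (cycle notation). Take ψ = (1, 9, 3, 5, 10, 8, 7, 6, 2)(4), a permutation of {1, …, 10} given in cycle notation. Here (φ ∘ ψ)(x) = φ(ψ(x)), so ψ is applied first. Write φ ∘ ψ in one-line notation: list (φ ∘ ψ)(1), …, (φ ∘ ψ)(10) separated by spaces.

Chase each element through ψ then φ: 1 → 9 → 6; 2 → 1 → 10; 3 → 5 → 2; 4 → 4 → 8; 5 → 10 → 3; 6 → 2 → 4; 7 → 6 → 9; 8 → 7 → 1; 9 → 3 → 7; 10 → 8 → 5.
So φ ∘ ψ in one-line form is 6 10 2 8 3 4 9 1 7 5.

6 10 2 8 3 4 9 1 7 5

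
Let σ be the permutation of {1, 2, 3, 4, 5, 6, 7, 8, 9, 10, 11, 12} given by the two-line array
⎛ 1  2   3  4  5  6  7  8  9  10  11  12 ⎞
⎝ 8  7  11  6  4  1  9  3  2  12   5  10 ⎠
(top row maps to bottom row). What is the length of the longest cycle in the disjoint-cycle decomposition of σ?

Decomposing into disjoint cycles gives (1, 8, 3, 11, 5, 4, 6)(2, 7, 9)(10, 12); the longest has length 7.

7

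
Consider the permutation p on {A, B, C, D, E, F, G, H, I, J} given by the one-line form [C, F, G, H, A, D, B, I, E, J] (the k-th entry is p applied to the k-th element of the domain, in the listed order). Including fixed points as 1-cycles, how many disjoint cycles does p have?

2

The cycle decomposition is (A, C, G, B, F, D, H, I, E)(J), which has 2 cycles (counting 1-cycles).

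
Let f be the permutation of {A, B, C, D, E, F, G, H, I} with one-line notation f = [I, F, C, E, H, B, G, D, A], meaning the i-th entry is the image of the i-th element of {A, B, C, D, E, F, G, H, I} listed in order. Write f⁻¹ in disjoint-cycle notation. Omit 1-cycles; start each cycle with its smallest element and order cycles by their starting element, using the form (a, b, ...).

First write f in disjoint cycles: (A, I)(B, F)(D, E, H).
The inverse reverses every cycle; in canonical form, f⁻¹ = (A, I)(B, F)(D, H, E).

(A, I)(B, F)(D, H, E)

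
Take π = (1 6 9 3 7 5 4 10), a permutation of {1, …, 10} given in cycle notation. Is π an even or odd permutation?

odd

The cycle lengths are 8, 1, 1.
A cycle is odd iff its length is even; π has 1 even-length cycle, so sgn(π) = (−1)^1 and π is odd.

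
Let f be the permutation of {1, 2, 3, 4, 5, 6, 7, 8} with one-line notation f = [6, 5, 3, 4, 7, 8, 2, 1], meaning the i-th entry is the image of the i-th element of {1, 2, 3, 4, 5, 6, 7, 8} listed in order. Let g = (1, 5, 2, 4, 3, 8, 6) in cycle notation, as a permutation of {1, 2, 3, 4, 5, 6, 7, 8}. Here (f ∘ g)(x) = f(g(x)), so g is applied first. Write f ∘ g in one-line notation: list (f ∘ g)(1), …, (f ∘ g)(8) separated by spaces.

Chase each element through g then f: 1 → 5 → 7; 2 → 4 → 4; 3 → 8 → 1; 4 → 3 → 3; 5 → 2 → 5; 6 → 1 → 6; 7 → 7 → 2; 8 → 6 → 8.
So f ∘ g in one-line form is 7 4 1 3 5 6 2 8.

7 4 1 3 5 6 2 8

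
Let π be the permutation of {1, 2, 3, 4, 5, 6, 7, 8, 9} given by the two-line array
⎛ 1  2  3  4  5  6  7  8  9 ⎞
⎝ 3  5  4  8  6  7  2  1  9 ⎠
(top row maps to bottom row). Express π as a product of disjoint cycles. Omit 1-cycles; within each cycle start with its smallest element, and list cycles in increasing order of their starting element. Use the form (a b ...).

(1 3 4 8)(2 5 6 7)

Start at 1 and follow images: 1 → 3 → 4 → 8 → 1, giving the cycle (1 3 4 8).
Continuing from each remaining unvisited element yields (1 3 4 8)(2 5 6 7).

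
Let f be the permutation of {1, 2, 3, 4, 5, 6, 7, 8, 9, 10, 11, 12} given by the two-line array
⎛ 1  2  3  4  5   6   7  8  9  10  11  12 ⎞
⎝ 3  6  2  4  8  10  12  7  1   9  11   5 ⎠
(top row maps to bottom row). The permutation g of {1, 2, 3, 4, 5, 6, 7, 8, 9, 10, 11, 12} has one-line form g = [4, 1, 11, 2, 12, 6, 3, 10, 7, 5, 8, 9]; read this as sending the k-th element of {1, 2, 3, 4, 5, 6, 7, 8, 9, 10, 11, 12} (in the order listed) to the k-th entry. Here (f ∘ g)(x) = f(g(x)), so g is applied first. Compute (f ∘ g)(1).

4

g(1) = 4, then f(4) = 4; composing gives (f ∘ g)(1) = 4.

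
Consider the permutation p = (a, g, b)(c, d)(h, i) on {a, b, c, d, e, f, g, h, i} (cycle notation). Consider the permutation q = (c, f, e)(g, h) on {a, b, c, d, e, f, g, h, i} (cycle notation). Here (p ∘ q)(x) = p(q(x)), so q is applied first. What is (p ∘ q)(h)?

q(h) = g, then p(g) = b; composing gives (p ∘ q)(h) = b.

b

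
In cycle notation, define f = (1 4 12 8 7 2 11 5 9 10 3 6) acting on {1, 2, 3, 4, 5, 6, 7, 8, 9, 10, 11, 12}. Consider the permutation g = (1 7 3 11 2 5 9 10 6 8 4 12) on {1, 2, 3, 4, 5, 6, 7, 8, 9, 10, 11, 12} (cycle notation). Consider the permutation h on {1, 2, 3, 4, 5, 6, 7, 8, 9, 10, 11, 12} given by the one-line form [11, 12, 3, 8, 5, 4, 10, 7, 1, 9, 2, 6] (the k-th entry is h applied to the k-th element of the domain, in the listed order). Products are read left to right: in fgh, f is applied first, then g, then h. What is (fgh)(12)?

Chase 12: f(12) = 8; g(8) = 4; h(4) = 8. Hence (fgh)(12) = 8.

8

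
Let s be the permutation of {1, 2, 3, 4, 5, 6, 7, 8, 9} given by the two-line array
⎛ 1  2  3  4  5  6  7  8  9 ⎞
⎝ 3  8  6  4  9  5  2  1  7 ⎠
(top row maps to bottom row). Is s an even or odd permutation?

In disjoint-cycle form the cycle lengths are 8, 1.
A cycle is odd iff its length is even; s has 1 even-length cycle, so sgn(s) = (−1)^1 and s is odd.

odd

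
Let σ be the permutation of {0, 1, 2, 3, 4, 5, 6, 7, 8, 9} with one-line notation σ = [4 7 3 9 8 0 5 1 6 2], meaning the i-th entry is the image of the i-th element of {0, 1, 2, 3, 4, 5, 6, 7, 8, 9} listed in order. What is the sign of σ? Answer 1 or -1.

In disjoint-cycle form the cycle lengths are 5, 3, 2.
A cycle of length ℓ contributes ℓ−1 transpositions, so σ is a product of 4 + 2 + 1 = 7 transpositions — odd.

-1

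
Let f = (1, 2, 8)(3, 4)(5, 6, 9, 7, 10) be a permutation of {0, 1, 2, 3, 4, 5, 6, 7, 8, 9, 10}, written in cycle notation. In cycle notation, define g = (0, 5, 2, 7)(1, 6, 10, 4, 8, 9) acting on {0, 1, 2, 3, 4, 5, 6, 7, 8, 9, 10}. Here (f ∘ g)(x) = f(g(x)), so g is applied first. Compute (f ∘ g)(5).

8

g(5) = 2, then f(2) = 8; composing gives (f ∘ g)(5) = 8.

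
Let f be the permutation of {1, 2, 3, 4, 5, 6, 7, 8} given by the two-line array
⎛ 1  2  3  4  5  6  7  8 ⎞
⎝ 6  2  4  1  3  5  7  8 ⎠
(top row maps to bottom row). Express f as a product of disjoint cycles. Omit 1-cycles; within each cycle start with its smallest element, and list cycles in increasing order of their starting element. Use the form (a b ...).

(1 6 5 3 4)

Iterating f from 1 gives 1 → 6 → 5 → 3 → 4 → 1; that is the 5-cycle (1 6 5 3 4).
Repeating from the next unused element and collecting all non-trivial cycles gives (1 6 5 3 4).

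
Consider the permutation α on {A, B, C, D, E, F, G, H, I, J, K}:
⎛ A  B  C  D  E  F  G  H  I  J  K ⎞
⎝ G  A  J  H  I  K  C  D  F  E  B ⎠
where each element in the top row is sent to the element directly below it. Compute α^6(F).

Tracing F → K → … returns to F after 9 steps, so F lies in a 9-cycle (A, G, C, J, E, I, F, K, B).
Advancing 6 steps from F: F → K → B → A → G → C → J.

J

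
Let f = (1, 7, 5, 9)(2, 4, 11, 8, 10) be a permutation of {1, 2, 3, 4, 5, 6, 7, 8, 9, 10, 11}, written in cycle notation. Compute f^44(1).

1 lies in the 4-cycle (1, 7, 5, 9).
Powers repeat with period 4 on this cycle, and 44 mod 4 = 0, so f^44(1) = f^0(1).
So f^44(1) = 1.

1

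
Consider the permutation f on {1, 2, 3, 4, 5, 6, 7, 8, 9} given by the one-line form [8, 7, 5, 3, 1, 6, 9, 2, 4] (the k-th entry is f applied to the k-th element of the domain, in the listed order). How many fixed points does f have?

The fixed points (elements with f(x) = x) are {6}, so there is 1.

1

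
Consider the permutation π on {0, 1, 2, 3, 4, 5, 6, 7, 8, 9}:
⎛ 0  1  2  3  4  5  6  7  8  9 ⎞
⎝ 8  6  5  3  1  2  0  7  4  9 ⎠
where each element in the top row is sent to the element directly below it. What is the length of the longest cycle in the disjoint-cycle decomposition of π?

5

Decomposing into disjoint cycles gives (0 8 4 1 6)(2 5); the longest has length 5.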